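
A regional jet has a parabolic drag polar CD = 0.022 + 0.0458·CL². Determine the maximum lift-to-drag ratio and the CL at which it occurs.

(L/D)max = 15.8, at CL = 0.693

For CD = CD0 + K·CL², (L/D)max occurs at CL* = √(CD0/K) and equals 1/(2√(K·CD0)).
(L/D)max = 1/(2√(0.0458 × 0.022)) = 1/(2 × 0.03174) = 15.8
CL* = √(0.022/0.0458) = 0.693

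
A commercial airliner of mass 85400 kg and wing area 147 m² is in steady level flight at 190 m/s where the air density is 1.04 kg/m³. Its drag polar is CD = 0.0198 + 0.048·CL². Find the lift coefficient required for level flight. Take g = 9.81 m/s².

CL = 0.304

Level flight ⇒ L = W = m·g = 85400 × 9.81 = 8.3777×10^5 N.
q = ½ρv² = ½ × 1.04 × 190² = 18770 Pa.
CL = 2W/(ρv²S) = 2×8.3777×10^5/(1.04×190²×147) = 0.3036.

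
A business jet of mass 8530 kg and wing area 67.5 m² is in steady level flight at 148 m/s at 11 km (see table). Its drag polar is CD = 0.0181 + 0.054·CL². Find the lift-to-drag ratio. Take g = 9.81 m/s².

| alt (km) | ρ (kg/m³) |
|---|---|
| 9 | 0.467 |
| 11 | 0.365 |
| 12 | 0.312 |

L/D = 13.3

At 11 km, from the table: ρ = 0.365 kg/m³.
Level flight ⇒ L = W = m·g = 8530 × 9.81 = 83679 N.
Dynamic pressure q = 0.5 × 0.365 × 148² = 3997 Pa.
Required CL = L/(qS) = 83679/(3997·67.5) = 0.3101.
CD = 0.0181 + 0.054 × 0.3101² = 0.02329.
L/D = CL/CD = 0.3101 / 0.02329 = 13.3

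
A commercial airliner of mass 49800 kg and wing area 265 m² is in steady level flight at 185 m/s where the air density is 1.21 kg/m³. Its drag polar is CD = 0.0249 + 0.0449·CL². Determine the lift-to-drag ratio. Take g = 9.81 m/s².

L/D = 3.53

In steady level flight, lift balances weight: W = mg = 49800 × 9.81 = 4.8854×10^5 N.
Dynamic pressure q = 0.5 × 1.21 × 185² = 20710 Pa.
CL = 2W/(ρv²S) = 2×4.8854×10^5/(1.21×185²×265) = 0.08903.
CD = 0.0249 + 0.0449 × 0.08903² = 0.02526.
L/D = CL/CD = 0.08903 / 0.02526 = 3.53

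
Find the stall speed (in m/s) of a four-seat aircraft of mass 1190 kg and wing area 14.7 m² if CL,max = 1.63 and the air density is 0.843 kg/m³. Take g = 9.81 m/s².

Weight W = mg = 1190 × 9.81 = 11670 N.
From L = ½ρV²S·CL,max = W: V_stall = √(2W/(ρSCL,max)) = √(2·11670/(0.843·14.7·1.63))
V_stall = √1156 = 34 m/s

V_stall = 34 m/s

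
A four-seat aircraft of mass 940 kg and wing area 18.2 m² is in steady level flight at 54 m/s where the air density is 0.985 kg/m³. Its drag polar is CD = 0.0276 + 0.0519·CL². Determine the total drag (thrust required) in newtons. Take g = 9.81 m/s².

Level flight ⇒ L = W = m·g = 940 × 9.81 = 9221.4 N.
q = ½ρv² = ½ × 0.985 × 54² = 1436 Pa.
Required CL = L/(qS) = 9221.4/(1436·18.2) = 0.3528.
CD = 0.0276 + 0.0519 × 0.3528² = 0.03406.
D = q·S·CD = 1436 × 18.2 × 0.03406 = 890.2 N

D = 890 N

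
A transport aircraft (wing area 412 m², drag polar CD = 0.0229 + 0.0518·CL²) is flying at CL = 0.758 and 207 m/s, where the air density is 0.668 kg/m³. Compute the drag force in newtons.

D = 3.11×10^5 N

CD = 0.0229 + 0.0518 × 0.758² = 0.05266
D = ½ρv²S·CD = ½ × 0.668 × 207² × 412 × 0.05266 = 3.11×10^5 N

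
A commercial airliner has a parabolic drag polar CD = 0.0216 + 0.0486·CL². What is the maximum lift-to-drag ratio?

(L/D)max = 15.4

For CD = CD0 + K·CL², (L/D)max occurs at CL* = √(CD0/K) and equals 1/(2√(K·CD0)).
(L/D)max = 1/(2√(0.0486 × 0.0216)) = 1/(2 × 0.0324) = 15.4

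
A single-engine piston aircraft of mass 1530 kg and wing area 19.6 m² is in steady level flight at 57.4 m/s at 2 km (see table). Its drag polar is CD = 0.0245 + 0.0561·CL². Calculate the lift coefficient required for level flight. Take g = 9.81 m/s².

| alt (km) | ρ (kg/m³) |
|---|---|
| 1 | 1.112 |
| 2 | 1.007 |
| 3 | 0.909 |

CL = 0.462

At 2 km, from the table: ρ = 1.007 kg/m³.
Level flight ⇒ L = W = m·g = 1530 × 9.81 = 15009 N.
q = ½ρv² = ½ × 1.007 × 57.4² = 1659 Pa.
CL = W/(q·S) = 15009 / (1659 × 19.6) = 0.4616.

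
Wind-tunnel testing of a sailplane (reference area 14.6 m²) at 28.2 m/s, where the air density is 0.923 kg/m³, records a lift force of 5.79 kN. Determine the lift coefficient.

From L = ½ρv²S·CL, rearranging gives CL = 2L/(ρv²S).
CL = 2 × 5790 / (0.923 × 28.2² × 14.6) = 1.08

CL = 1.08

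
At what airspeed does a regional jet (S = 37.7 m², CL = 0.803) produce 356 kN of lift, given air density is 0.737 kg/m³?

L = ½ρv²S·CL ⇒ v = √(2L/(ρ·S·CL))
v = √(2 × 3.56×10^5 / (0.737 × 37.7 × 0.803)) = √31910 = 179 m/s

v = 179 m/s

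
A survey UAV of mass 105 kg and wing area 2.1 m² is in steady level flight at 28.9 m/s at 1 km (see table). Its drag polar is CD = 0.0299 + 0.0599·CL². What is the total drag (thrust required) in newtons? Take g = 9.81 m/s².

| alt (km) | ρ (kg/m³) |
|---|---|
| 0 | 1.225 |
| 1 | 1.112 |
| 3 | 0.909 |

At 1 km, from the table: ρ = 1.112 kg/m³.
Level flight ⇒ L = W = m·g = 105 × 9.81 = 1030 N.
Dynamic pressure q = 0.5 × 1.112 × 28.9² = 464.4 Pa.
CL = W/(q·S) = 1030 / (464.4 × 2.1) = 1.056.
CD = 0.0299 + 0.0599 × 1.056² = 0.09673.
D = q·S·CD = 464.4 × 2.1 × 0.09673 = 94.33 N

D = 94.3 N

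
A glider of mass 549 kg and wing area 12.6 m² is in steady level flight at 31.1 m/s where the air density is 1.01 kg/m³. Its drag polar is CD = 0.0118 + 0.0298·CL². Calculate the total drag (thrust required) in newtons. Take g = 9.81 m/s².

D = 213 N

Weight W = mg = 549 × 9.81 = 5385.7 N; in level flight L = W.
q = ½ρv² = ½ × 1.01 × 31.1² = 488.4 Pa.
CL = 2W/(ρv²S) = 2×5385.7/(1.01×31.1²×12.6) = 0.8751.
CD = 0.0118 + 0.0298 × 0.8751² = 0.03462.
D = q·S·CD = 488.4 × 12.6 × 0.03462 = 213.1 N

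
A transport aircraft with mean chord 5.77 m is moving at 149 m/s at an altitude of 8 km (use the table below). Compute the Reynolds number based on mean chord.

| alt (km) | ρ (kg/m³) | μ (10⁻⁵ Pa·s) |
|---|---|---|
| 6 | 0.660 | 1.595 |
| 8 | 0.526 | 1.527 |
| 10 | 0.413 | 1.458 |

At 8 km, from the table: ρ = 0.526 kg/m³, μ = 1.527×10⁻⁵ Pa·s.
Re = ρ·v·c/μ = 0.526 × 149 × 5.77 / (1.527×10⁻⁵) = 2.96×10^7

Re = 2.96×10^7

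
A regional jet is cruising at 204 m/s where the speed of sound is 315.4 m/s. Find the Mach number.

M = 0.647

M = v/a = 204 / 315.4 = 0.647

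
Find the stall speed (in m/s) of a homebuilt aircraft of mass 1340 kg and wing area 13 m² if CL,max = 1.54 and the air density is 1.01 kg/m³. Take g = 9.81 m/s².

Weight W = mg = 1340 × 9.81 = 13150 N.
V_stall = √(2W/(ρ·S·CL,max)) = √(2 × 13150 / (1.01 × 13 × 1.54))
V_stall = √1300 = 36.1 m/s

V_stall = 36.1 m/s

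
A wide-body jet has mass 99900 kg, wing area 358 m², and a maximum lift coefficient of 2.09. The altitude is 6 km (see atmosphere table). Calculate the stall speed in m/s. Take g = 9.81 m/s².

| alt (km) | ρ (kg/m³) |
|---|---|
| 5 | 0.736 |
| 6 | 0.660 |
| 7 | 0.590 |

At 6 km, from the table: ρ = 0.660 kg/m³.
Stall occurs when L = W at CL,max. W = mg = 99900 × 9.81 = 9.8×10^5 N.
V_stall = √(2W/(ρ·S·CL,max)) = √(2 × 9.8×10^5 / (0.66 × 358 × 2.09))
V_stall = √3969 = 63 m/s

V_stall = 63 m/s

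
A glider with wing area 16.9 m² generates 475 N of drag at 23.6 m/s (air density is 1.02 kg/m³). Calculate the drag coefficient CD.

From D = ½ρv²S·CD, rearranging gives CD = 2D/(ρv²S).
CD = 2 × 475 / (1.02 × 23.6² × 16.9) = 0.0989

CD = 0.0989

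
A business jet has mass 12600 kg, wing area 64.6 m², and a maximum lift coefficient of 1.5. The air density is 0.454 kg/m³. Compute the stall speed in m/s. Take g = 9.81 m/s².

V_stall = 75 m/s

At stall, lift equals weight: L = W = m·g = 12600 × 9.81 = 1.236×10^5 N.
From L = ½ρV²S·CL,max = W: V_stall = √(2W/(ρSCL,max)) = √(2·1.236×10^5/(0.454·64.6·1.5))
V_stall = √5619 = 75 m/s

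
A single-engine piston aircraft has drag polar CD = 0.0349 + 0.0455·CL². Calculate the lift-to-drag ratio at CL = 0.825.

L/D = 12.5

CD = 0.0349 + 0.0455 × 0.825² = 0.06587
L/D = CL/CD = 0.825 / 0.06587 = 12.5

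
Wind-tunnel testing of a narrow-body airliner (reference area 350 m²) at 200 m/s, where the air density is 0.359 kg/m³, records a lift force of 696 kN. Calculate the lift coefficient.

CL = 0.277

From L = ½ρv²S·CL, rearranging gives CL = 2L/(ρv²S).
CL = 2 × 6.96×10^5 / (0.359 × 200² × 350) = 0.277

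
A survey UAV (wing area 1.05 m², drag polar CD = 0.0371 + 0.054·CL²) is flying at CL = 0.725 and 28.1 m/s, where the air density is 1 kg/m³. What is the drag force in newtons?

CD = 0.0371 + 0.054 × 0.725² = 0.06548
D = ½ρv²S·CD = ½ × 1 × 28.1² × 1.05 × 0.06548 = 27.1 N

D = 27.1 N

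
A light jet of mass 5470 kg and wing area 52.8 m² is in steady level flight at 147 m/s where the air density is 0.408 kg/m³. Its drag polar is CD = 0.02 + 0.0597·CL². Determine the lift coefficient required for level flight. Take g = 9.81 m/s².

CL = 0.231

In steady level flight, lift balances weight: W = mg = 5470 × 9.81 = 53661 N.
Dynamic pressure q = 0.5 × 0.408 × 147² = 4408 Pa.
CL = 2W/(ρv²S) = 2×53661/(0.408×147²×52.8) = 0.2305.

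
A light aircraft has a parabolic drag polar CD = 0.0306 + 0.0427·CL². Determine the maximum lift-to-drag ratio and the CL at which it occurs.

For CD = CD0 + K·CL², (L/D)max occurs at CL* = √(CD0/K) and equals 1/(2√(K·CD0)).
(L/D)max = 1/(2√(0.0427 × 0.0306)) = 1/(2 × 0.03615) = 13.8
CL* = √(0.0306/0.0427) = 0.847

(L/D)max = 13.8, at CL = 0.847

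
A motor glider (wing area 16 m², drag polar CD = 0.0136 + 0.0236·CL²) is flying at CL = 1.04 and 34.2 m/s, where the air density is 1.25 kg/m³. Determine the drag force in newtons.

CD = 0.0136 + 0.0236 × 1.04² = 0.03913
D = ½ρv²S·CD = ½ × 1.25 × 34.2² × 16 × 0.03913 = 458 N

D = 458 N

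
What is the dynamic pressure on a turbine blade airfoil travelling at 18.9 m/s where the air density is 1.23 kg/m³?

q = ½ρv² = ½ × 1.23 × 18.9² = 220 Pa

q = 220 Pa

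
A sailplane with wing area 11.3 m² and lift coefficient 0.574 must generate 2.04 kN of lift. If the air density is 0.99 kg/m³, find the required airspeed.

L = ½ρv²S·CL ⇒ v = √(2L/(ρ·S·CL))
v = √(2 × 2040 / (0.99 × 11.3 × 0.574)) = √635.4 = 25.2 m/s

v = 25.2 m/s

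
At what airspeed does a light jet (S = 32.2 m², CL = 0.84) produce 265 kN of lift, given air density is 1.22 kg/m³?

L = ½ρv²S·CL ⇒ v = √(2L/(ρ·S·CL))
v = √(2 × 2.65×10^5 / (1.22 × 32.2 × 0.84)) = √16060 = 127 m/s

v = 127 m/s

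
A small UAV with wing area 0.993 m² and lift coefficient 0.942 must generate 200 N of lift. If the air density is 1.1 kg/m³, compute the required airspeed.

v = 19.7 m/s

L = ½ρv²S·CL ⇒ v = √(2L/(ρ·S·CL))
v = √(2 × 200 / (1.1 × 0.993 × 0.942)) = √388.7 = 19.7 m/s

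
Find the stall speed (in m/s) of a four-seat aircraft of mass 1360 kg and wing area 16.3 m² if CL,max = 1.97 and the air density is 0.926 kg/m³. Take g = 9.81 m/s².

V_stall = 30 m/s

At stall, lift equals weight: L = W = m·g = 1360 × 9.81 = 13340 N.
V_stall = √(2W/(ρ·S·CL,max)) = √(2 × 13340 / (0.926 × 16.3 × 1.97))
V_stall = √897.4 = 30 m/s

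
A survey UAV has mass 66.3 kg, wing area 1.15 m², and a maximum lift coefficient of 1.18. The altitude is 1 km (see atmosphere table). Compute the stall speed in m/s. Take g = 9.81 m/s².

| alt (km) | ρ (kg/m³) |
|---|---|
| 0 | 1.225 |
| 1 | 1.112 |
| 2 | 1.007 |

At 1 km, from the table: ρ = 1.112 kg/m³.
Stall occurs when L = W at CL,max. W = mg = 66.3 × 9.81 = 650.4 N.
From L = ½ρV²S·CL,max = W: V_stall = √(2W/(ρSCL,max)) = √(2·650.4/(1.112·1.15·1.18))
V_stall = √862 = 29.4 m/s

V_stall = 29.4 m/s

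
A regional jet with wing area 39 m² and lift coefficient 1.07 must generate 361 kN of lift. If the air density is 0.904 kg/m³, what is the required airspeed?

L = ½ρv²S·CL ⇒ v = √(2L/(ρ·S·CL))
v = √(2 × 3.61×10^5 / (0.904 × 39 × 1.07)) = √19140 = 138 m/s

v = 138 m/s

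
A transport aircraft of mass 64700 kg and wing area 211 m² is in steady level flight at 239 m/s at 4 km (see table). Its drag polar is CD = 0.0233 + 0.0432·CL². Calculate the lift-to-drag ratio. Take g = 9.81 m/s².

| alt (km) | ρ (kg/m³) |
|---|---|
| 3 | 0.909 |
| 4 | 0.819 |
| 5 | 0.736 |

L/D = 5.36

At 4 km, from the table: ρ = 0.819 kg/m³.
In steady level flight, lift balances weight: W = mg = 64700 × 9.81 = 6.3471×10^5 N.
Dynamic pressure q = 0.5 × 0.819 × 239² = 23390 Pa.
Required CL = L/(qS) = 6.3471×10^5/(23390·211) = 0.1286.
CD = 0.0233 + 0.0432 × 0.1286² = 0.02401.
L/D = CL/CD = 0.1286 / 0.02401 = 5.36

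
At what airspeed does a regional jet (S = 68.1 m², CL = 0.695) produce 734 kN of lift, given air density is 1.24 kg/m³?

L = ½ρv²S·CL ⇒ v = √(2L/(ρ·S·CL))
v = √(2 × 7.34×10^5 / (1.24 × 68.1 × 0.695)) = √25010 = 158 m/s

v = 158 m/s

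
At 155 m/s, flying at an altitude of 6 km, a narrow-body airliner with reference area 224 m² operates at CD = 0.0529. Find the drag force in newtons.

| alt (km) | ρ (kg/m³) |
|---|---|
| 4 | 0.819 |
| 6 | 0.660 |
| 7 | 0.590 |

At 6 km, from the table: ρ = 0.660 kg/m³.
D = ½ρv²S·CD = ½ × 0.66 × 155² × 224 × 0.0529 = 93900 N ≈ 93.9 kN

D = 93900 N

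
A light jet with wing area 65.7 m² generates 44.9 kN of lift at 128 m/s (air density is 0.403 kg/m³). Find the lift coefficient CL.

From L = ½ρv²S·CL, rearranging gives CL = 2L/(ρv²S).
CL = 2 × 44900 / (0.403 × 128² × 65.7) = 0.207

CL = 0.207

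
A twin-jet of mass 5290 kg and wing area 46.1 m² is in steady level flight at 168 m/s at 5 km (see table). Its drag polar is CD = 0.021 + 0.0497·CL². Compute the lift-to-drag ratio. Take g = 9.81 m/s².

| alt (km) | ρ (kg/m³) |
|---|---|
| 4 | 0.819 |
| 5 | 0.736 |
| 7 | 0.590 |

At 5 km, from the table: ρ = 0.736 kg/m³.
In steady level flight, lift balances weight: W = mg = 5290 × 9.81 = 51895 N.
Dynamic pressure q = 0.5 × 0.736 × 168² = 10390 Pa.
CL = 2W/(ρv²S) = 2×51895/(0.736×168²×46.1) = 0.1084.
CD = 0.021 + 0.0497 × 0.1084² = 0.02158.
L/D = CL/CD = 0.1084 / 0.02158 = 5.02

L/D = 5.02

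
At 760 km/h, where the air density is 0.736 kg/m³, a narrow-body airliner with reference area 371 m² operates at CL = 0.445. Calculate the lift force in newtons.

L = 2.71×10^6 N

Convert speed: v = 760 km/h ÷ 3.6 = 211.1 m/s.
L = ½ρv²S·CL = ½ × 0.736 × 211.1² × 371 × 0.445 = 2.71×10^6 N ≈ 2710 kN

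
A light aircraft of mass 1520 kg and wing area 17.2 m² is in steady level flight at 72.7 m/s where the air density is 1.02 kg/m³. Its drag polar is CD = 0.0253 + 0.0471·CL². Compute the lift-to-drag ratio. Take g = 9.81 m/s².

L/D = 10.7

Level flight ⇒ L = W = m·g = 1520 × 9.81 = 14911 N.
q = ½ρv² = ½ × 1.02 × 72.7² = 2695 Pa.
CL = W/(q·S) = 14911 / (2695 × 17.2) = 0.3216.
CD = 0.0253 + 0.0471 × 0.3216² = 0.03017.
L/D = CL/CD = 0.3216 / 0.03017 = 10.7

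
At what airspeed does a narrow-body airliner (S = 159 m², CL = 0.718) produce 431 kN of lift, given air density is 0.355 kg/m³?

L = ½ρv²S·CL ⇒ v = √(2L/(ρ·S·CL))
v = √(2 × 4.31×10^5 / (0.355 × 159 × 0.718)) = √21270 = 146 m/s

v = 146 m/s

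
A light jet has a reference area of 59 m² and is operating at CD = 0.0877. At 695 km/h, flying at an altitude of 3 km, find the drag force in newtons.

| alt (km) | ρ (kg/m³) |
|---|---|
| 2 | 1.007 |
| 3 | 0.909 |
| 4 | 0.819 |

At 3 km, from the table: ρ = 0.909 kg/m³.
Convert speed: v = 695 km/h ÷ 3.6 = 193.1 m/s.
Dynamic pressure q = ½ρv² = ½ × 0.909 × 193.1² = 16940 Pa.
D = q·S·CD = 16940 × 59 × 0.0877 = 87600 N ≈ 87.6 kN

D = 87600 N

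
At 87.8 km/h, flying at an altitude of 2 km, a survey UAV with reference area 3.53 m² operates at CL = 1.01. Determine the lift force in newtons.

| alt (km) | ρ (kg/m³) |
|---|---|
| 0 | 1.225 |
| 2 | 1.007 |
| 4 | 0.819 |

At 2 km, from the table: ρ = 1.007 kg/m³.
Convert speed: v = 87.8 km/h ÷ 3.6 = 24.39 m/s.
L = ½ρv²S·CL = ½ × 1.007 × 24.39² × 3.53 × 1.01 = 1070 N

L = 1070 N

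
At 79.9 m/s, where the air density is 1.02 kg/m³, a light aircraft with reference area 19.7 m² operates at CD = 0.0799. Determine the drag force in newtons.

Dynamic pressure q = ½ρv² = ½ × 1.02 × 79.9² = 3256 Pa.
D = q·S·CD = 3256 × 19.7 × 0.0799 = 5120 N ≈ 5.12 kN

D = 5120 N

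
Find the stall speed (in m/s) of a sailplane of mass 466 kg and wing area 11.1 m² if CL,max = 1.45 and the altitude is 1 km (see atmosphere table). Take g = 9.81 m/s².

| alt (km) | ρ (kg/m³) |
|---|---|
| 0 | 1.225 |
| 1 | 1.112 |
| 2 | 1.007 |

V_stall = 22.6 m/s

At 1 km, from the table: ρ = 1.112 kg/m³.
Stall occurs when L = W at CL,max. W = mg = 466 × 9.81 = 4571 N.
From L = ½ρV²S·CL,max = W: V_stall = √(2W/(ρSCL,max)) = √(2·4571/(1.112·11.1·1.45))
V_stall = √510.8 = 22.6 m/s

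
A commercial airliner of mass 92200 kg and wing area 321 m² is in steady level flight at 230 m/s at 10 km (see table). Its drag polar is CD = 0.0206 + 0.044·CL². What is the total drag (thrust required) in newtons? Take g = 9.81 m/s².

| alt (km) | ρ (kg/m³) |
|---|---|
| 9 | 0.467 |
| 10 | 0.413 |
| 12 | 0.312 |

D = 82500 N

At 10 km, from the table: ρ = 0.413 kg/m³.
Weight W = mg = 92200 × 9.81 = 9.0448×10^5 N; in level flight L = W.
Dynamic pressure q = 0.5 × 0.413 × 230² = 10920 Pa.
Required CL = L/(qS) = 9.0448×10^5/(10920·321) = 0.2579.
CD = 0.0206 + 0.044 × 0.2579² = 0.02353.
D = q·S·CD = 10920 × 321 × 0.02353 = 82500 N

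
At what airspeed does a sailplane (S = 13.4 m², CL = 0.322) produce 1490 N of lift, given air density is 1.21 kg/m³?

v = 23.9 m/s

L = ½ρv²S·CL ⇒ v = √(2L/(ρ·S·CL))
v = √(2 × 1490 / (1.21 × 13.4 × 0.322)) = √570.8 = 23.9 m/s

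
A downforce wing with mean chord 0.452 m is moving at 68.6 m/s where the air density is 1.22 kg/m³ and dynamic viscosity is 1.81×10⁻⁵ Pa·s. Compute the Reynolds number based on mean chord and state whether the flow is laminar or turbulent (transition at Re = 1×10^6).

Re = 2.09×10^6 (turbulent)

Re = ρ·v·c/μ = 1.22 × 68.6 × 0.452 / (1.81×10⁻⁵) = 2.09×10^6
Since 2.09×10^6 > 1×10^6, the flow is turbulent.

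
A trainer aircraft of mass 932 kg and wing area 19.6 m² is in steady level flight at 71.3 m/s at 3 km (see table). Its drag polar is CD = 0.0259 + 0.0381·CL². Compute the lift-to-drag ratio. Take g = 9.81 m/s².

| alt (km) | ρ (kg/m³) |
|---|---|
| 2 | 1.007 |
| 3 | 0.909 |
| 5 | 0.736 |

At 3 km, from the table: ρ = 0.909 kg/m³.
Level flight ⇒ L = W = m·g = 932 × 9.81 = 9142.9 N.
Dynamic pressure q = 0.5 × 0.909 × 71.3² = 2311 Pa.
Required CL = L/(qS) = 9142.9/(2311·19.6) = 0.2019.
CD = 0.0259 + 0.0381 × 0.2019² = 0.02745.
L/D = CL/CD = 0.2019 / 0.02745 = 7.35

L/D = 7.35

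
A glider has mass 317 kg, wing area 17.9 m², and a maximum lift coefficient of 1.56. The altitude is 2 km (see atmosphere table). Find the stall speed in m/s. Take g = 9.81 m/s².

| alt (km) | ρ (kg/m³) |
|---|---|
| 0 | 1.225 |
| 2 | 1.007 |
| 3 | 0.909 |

At 2 km, from the table: ρ = 1.007 kg/m³.
Weight W = mg = 317 × 9.81 = 3110 N.
From L = ½ρV²S·CL,max = W: V_stall = √(2W/(ρSCL,max)) = √(2·3110/(1.007·17.9·1.56))
V_stall = √221.2 = 14.9 m/s

V_stall = 14.9 m/s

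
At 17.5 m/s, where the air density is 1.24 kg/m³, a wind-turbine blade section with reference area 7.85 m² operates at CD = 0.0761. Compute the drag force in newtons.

D = 113 N

D = ½ρv²S·CD = ½ × 1.24 × 17.5² × 7.85 × 0.0761 = 113 N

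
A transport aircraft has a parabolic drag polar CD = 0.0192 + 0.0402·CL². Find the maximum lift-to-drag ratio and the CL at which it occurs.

For CD = CD0 + K·CL², (L/D)max occurs at CL* = √(CD0/K) and equals 1/(2√(K·CD0)).
(L/D)max = 1/(2√(0.0402 × 0.0192)) = 1/(2 × 0.02778) = 18
CL* = √(0.0192/0.0402) = 0.691

(L/D)max = 18, at CL = 0.691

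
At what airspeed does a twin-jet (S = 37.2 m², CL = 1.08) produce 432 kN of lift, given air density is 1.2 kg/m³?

v = 134 m/s

L = ½ρv²S·CL ⇒ v = √(2L/(ρ·S·CL))
v = √(2 × 4.32×10^5 / (1.2 × 37.2 × 1.08)) = √17920 = 134 m/s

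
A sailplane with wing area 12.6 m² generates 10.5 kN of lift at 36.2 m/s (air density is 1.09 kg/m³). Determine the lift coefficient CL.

CL = 1.17

From L = ½ρv²S·CL, rearranging gives CL = 2L/(ρv²S).
CL = 2 × 10500 / (1.09 × 36.2² × 12.6) = 1.17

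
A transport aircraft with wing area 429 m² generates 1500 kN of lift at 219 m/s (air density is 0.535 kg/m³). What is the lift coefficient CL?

From L = ½ρv²S·CL, rearranging gives CL = 2L/(ρv²S).
CL = 2 × 1.5×10^6 / (0.535 × 219² × 429) = 0.273

CL = 0.273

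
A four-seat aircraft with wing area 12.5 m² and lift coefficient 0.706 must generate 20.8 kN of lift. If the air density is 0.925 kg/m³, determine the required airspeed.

v = 71.4 m/s

L = ½ρv²S·CL ⇒ v = √(2L/(ρ·S·CL))
v = √(2 × 20800 / (0.925 × 12.5 × 0.706)) = √5096 = 71.4 m/s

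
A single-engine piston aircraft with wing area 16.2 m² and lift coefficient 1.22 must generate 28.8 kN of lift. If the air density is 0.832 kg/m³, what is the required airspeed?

v = 59.2 m/s

L = ½ρv²S·CL ⇒ v = √(2L/(ρ·S·CL))
v = √(2 × 28800 / (0.832 × 16.2 × 1.22)) = √3503 = 59.2 m/s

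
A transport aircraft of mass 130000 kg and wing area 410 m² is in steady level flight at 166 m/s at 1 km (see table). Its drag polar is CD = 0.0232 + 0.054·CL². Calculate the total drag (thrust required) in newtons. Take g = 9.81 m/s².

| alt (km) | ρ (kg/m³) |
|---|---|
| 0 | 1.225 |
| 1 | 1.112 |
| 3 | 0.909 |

D = 1.6×10^5 N

At 1 km, from the table: ρ = 1.112 kg/m³.
Weight W = mg = 130000 × 9.81 = 1.2753×10^6 N; in level flight L = W.
q = ½ρv² = ½ × 1.112 × 166² = 15320 Pa.
CL = W/(q·S) = 1.2753×10^6 / (15320 × 410) = 0.203.
CD = 0.0232 + 0.054 × 0.203² = 0.02543.
D = q·S·CD = 15320 × 410 × 0.02543 = 1.597×10^5 N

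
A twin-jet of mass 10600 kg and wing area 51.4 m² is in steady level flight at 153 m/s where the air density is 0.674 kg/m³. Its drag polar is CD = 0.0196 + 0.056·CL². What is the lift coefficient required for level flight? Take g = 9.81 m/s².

Weight W = mg = 10600 × 9.81 = 1.0399×10^5 N; in level flight L = W.
q = ½ρv² = ½ × 0.674 × 153² = 7889 Pa.
CL = W/(q·S) = 1.0399×10^5 / (7889 × 51.4) = 0.2564.

CL = 0.256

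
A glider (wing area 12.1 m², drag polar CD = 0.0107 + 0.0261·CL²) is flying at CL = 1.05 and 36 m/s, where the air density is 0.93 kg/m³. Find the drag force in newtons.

CD = 0.0107 + 0.0261 × 1.05² = 0.03948
D = ½ρv²S·CD = ½ × 0.93 × 36² × 12.1 × 0.03948 = 288 N

D = 288 N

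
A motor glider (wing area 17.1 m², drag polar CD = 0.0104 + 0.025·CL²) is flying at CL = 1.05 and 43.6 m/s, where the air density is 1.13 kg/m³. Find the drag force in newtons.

CD = 0.0104 + 0.025 × 1.05² = 0.03796
D = ½ρv²S·CD = ½ × 1.13 × 43.6² × 17.1 × 0.03796 = 697 N

D = 697 N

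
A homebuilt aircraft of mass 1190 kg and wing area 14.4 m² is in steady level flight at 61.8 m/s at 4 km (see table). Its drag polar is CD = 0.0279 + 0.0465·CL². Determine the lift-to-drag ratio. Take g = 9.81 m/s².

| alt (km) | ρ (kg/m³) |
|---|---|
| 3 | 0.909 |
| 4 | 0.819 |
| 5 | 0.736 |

At 4 km, from the table: ρ = 0.819 kg/m³.
In steady level flight, lift balances weight: W = mg = 1190 × 9.81 = 11674 N.
Dynamic pressure q = 0.5 × 0.819 × 61.8² = 1564 Pa.
Required CL = L/(qS) = 11674/(1564·14.4) = 0.5183.
CD = 0.0279 + 0.0465 × 0.5183² = 0.04039.
L/D = CL/CD = 0.5183 / 0.04039 = 12.8

L/D = 12.8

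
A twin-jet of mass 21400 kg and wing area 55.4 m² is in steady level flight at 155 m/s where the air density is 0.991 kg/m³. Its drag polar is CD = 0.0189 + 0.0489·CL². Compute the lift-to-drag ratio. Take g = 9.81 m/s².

L/D = 13.3

Weight W = mg = 21400 × 9.81 = 2.0993×10^5 N; in level flight L = W.
Dynamic pressure q = 0.5 × 0.991 × 155² = 11900 Pa.
Required CL = L/(qS) = 2.0993×10^5/(11900·55.4) = 0.3183.
CD = 0.0189 + 0.0489 × 0.3183² = 0.02385.
L/D = CL/CD = 0.3183 / 0.02385 = 13.3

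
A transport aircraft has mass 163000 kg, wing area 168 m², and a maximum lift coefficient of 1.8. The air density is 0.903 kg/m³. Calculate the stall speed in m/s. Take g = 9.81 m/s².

V_stall = 108 m/s

At stall, lift equals weight: L = W = m·g = 163000 × 9.81 = 1.599×10^6 N.
V_stall = √(2W/(ρ·S·CL,max)) = √(2 × 1.599×10^6 / (0.903 × 168 × 1.8))
V_stall = √11710 = 108 m/s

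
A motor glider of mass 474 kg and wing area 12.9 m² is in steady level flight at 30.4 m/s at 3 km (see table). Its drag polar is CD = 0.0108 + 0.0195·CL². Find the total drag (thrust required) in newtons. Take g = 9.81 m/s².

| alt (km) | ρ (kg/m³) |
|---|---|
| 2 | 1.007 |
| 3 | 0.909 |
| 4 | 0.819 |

D = 136 N

At 3 km, from the table: ρ = 0.909 kg/m³.
In steady level flight, lift balances weight: W = mg = 474 × 9.81 = 4649.9 N.
q = ½ρv² = ½ × 0.909 × 30.4² = 420 Pa.
Required CL = L/(qS) = 4649.9/(420·12.9) = 0.8582.
CD = 0.0108 + 0.0195 × 0.8582² = 0.02516.
D = q·S·CD = 420 × 12.9 × 0.02516 = 136.3 N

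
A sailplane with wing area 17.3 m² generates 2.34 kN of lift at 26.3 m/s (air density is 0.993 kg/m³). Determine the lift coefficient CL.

CL = 0.394

From L = ½ρv²S·CL, rearranging gives CL = 2L/(ρv²S).
CL = 2 × 2340 / (0.993 × 26.3² × 17.3) = 0.394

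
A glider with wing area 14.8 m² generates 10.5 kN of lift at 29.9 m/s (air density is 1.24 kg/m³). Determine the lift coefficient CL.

From L = ½ρv²S·CL, rearranging gives CL = 2L/(ρv²S).
CL = 2 × 10500 / (1.24 × 29.9² × 14.8) = 1.28

CL = 1.28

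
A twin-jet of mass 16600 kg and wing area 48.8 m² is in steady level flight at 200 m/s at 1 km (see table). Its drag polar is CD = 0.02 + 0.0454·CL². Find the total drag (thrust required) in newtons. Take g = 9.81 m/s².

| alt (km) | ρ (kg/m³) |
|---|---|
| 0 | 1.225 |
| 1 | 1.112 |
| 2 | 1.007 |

D = 22800 N

At 1 km, from the table: ρ = 1.112 kg/m³.
Weight W = mg = 16600 × 9.81 = 1.6285×10^5 N; in level flight L = W.
q = ½ρv² = ½ × 1.112 × 200² = 22240 Pa.
CL = 2W/(ρv²S) = 2×1.6285×10^5/(1.112×200²×48.8) = 0.15.
CD = 0.02 + 0.0454 × 0.15² = 0.02102.
D = q·S·CD = 22240 × 48.8 × 0.02102 = 22820 N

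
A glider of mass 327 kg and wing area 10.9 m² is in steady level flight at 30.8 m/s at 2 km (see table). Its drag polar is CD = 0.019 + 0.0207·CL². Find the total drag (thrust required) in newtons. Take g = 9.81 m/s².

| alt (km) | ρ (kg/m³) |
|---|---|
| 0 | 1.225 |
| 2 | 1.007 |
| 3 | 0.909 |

D = 140 N

At 2 km, from the table: ρ = 1.007 kg/m³.
Weight W = mg = 327 × 9.81 = 3207.9 N; in level flight L = W.
q = ½ρv² = ½ × 1.007 × 30.8² = 477.6 Pa.
Required CL = L/(qS) = 3207.9/(477.6·10.9) = 0.6162.
CD = 0.019 + 0.0207 × 0.6162² = 0.02686.
D = q·S·CD = 477.6 × 10.9 × 0.02686 = 139.8 N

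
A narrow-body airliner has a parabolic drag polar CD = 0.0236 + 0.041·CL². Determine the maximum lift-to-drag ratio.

(L/D)max = 16.1

For CD = CD0 + K·CL², (L/D)max occurs at CL* = √(CD0/K) and equals 1/(2√(K·CD0)).
(L/D)max = 1/(2√(0.041 × 0.0236)) = 1/(2 × 0.03111) = 16.1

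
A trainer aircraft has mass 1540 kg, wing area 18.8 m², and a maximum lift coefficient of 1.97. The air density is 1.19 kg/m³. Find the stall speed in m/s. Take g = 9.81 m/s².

Weight W = mg = 1540 × 9.81 = 15110 N.
From L = ½ρV²S·CL,max = W: V_stall = √(2W/(ρSCL,max)) = √(2·15110/(1.19·18.8·1.97))
V_stall = √685.6 = 26.2 m/s

V_stall = 26.2 m/s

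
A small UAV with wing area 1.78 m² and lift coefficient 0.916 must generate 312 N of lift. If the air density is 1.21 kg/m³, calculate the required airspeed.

L = ½ρv²S·CL ⇒ v = √(2L/(ρ·S·CL))
v = √(2 × 312 / (1.21 × 1.78 × 0.916)) = √316.3 = 17.8 m/s

v = 17.8 m/s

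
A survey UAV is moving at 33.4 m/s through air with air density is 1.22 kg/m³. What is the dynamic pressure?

q = 680 Pa

q = ½ρv² = ½ × 1.22 × 33.4² = 680 Pa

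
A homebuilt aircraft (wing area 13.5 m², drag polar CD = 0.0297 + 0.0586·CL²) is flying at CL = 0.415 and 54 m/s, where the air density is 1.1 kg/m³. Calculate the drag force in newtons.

CD = 0.0297 + 0.0586 × 0.415² = 0.03979
D = ½ρv²S·CD = ½ × 1.1 × 54² × 13.5 × 0.03979 = 862 N

D = 862 N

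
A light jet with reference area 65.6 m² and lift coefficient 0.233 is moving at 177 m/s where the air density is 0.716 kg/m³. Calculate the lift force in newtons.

Dynamic pressure q = ½ρv² = ½ × 0.716 × 177² = 11220 Pa.
L = q·S·CL = 11220 × 65.6 × 0.233 = 1.71×10^5 N ≈ 171 kN

L = 1.71×10^5 N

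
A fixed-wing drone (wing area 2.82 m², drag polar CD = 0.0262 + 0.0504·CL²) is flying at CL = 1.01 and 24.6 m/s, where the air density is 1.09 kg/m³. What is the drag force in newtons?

D = 72.2 N

CD = 0.0262 + 0.0504 × 1.01² = 0.07761
D = ½ρv²S·CD = ½ × 1.09 × 24.6² × 2.82 × 0.07761 = 72.2 N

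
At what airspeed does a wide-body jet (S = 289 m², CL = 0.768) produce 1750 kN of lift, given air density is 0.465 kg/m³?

v = 184 m/s

L = ½ρv²S·CL ⇒ v = √(2L/(ρ·S·CL))
v = √(2 × 1.75×10^6 / (0.465 × 289 × 0.768)) = √33910 = 184 m/s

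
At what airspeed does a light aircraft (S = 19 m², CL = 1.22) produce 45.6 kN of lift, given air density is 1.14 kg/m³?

L = ½ρv²S·CL ⇒ v = √(2L/(ρ·S·CL))
v = √(2 × 45600 / (1.14 × 19 × 1.22)) = √3451 = 58.7 m/s

v = 58.7 m/s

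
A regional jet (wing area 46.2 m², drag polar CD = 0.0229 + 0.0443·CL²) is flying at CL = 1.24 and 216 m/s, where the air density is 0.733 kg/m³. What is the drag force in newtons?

CD = 0.0229 + 0.0443 × 1.24² = 0.09102
D = ½ρv²S·CD = ½ × 0.733 × 216² × 46.2 × 0.09102 = 71900 N

D = 71900 N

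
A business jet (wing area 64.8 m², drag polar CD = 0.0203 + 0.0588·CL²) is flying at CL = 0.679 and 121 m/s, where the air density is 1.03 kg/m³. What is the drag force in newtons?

CD = 0.0203 + 0.0588 × 0.679² = 0.04741
D = ½ρv²S·CD = ½ × 1.03 × 121² × 64.8 × 0.04741 = 23200 N

D = 23200 N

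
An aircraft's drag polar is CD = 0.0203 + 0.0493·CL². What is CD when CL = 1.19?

CD = 0.0203 + 0.0493 × 1.19² = 0.0203 + 0.06981 = 0.0901

CD = 0.0901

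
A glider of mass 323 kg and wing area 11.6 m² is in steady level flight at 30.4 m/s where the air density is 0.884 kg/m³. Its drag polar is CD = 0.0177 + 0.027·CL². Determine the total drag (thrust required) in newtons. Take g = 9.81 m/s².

D = 141 N

In steady level flight, lift balances weight: W = mg = 323 × 9.81 = 3168.6 N.
q = ½ρv² = ½ × 0.884 × 30.4² = 408.5 Pa.
CL = W/(q·S) = 3168.6 / (408.5 × 11.6) = 0.6687.
CD = 0.0177 + 0.027 × 0.6687² = 0.02977.
D = q·S·CD = 408.5 × 11.6 × 0.02977 = 141.1 N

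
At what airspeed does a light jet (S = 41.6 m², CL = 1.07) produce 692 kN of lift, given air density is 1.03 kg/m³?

L = ½ρv²S·CL ⇒ v = √(2L/(ρ·S·CL))
v = √(2 × 6.92×10^5 / (1.03 × 41.6 × 1.07)) = √30190 = 174 m/s

v = 174 m/s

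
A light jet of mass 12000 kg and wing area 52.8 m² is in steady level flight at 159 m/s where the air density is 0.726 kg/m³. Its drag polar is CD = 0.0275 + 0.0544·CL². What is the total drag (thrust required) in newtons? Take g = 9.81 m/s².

Weight W = mg = 12000 × 9.81 = 1.1772×10^5 N; in level flight L = W.
Dynamic pressure q = 0.5 × 0.726 × 159² = 9177 Pa.
CL = W/(q·S) = 1.1772×10^5 / (9177 × 52.8) = 0.2429.
CD = 0.0275 + 0.0544 × 0.2429² = 0.03071.
D = q·S·CD = 9177 × 52.8 × 0.03071 = 14880 N

D = 14900 N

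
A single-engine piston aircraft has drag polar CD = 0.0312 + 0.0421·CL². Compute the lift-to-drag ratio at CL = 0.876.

L/D = 13.8

CD = 0.0312 + 0.0421 × 0.876² = 0.06351
L/D = CL/CD = 0.876 / 0.06351 = 13.8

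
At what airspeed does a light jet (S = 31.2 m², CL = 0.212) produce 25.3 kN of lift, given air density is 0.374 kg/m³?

L = ½ρv²S·CL ⇒ v = √(2L/(ρ·S·CL))
v = √(2 × 25300 / (0.374 × 31.2 × 0.212)) = √20450 = 143 m/s

v = 143 m/s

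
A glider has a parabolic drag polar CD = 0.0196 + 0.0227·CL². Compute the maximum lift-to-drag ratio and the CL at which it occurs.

(L/D)max = 23.7, at CL = 0.929

For CD = CD0 + K·CL², (L/D)max occurs at CL* = √(CD0/K) and equals 1/(2√(K·CD0)).
(L/D)max = 1/(2√(0.0227 × 0.0196)) = 1/(2 × 0.02109) = 23.7
CL* = √(0.0196/0.0227) = 0.929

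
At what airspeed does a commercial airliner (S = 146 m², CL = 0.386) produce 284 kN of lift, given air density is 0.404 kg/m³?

L = ½ρv²S·CL ⇒ v = √(2L/(ρ·S·CL))
v = √(2 × 2.84×10^5 / (0.404 × 146 × 0.386)) = √24950 = 158 m/s

v = 158 m/s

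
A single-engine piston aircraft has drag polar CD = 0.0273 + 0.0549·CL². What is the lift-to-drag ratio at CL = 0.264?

CD = 0.0273 + 0.0549 × 0.264² = 0.03113
L/D = CL/CD = 0.264 / 0.03113 = 8.48

L/D = 8.48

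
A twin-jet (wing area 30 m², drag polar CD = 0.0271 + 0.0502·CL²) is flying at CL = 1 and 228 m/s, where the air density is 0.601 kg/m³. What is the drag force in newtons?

D = 36200 N

CD = 0.0271 + 0.0502 × 1² = 0.0773
D = ½ρv²S·CD = ½ × 0.601 × 228² × 30 × 0.0773 = 36200 N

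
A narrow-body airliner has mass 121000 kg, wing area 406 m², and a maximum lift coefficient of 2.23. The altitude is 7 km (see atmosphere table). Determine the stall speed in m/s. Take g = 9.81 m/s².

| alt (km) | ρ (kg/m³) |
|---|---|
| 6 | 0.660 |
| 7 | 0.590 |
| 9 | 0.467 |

At 7 km, from the table: ρ = 0.590 kg/m³.
Weight W = mg = 121000 × 9.81 = 1.187×10^6 N.
V_stall = √(2W/(ρ·S·CL,max)) = √(2 × 1.187×10^6 / (0.59 × 406 × 2.23))
V_stall = √4444 = 66.7 m/s

V_stall = 66.7 m/s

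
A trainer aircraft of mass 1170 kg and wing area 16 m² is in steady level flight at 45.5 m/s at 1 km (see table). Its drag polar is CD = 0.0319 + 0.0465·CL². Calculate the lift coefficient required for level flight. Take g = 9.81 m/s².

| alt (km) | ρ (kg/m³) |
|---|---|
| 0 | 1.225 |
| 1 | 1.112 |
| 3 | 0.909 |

CL = 0.623

At 1 km, from the table: ρ = 1.112 kg/m³.
Level flight ⇒ L = W = m·g = 1170 × 9.81 = 11478 N.
q = ½ρv² = ½ × 1.112 × 45.5² = 1151 Pa.
CL = 2W/(ρv²S) = 2×11478/(1.112×45.5²×16) = 0.6232.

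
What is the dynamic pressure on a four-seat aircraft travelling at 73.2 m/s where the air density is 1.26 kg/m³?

q = ½ρv² = ½ × 1.26 × 73.2² = 3380 Pa

q = 3380 Pa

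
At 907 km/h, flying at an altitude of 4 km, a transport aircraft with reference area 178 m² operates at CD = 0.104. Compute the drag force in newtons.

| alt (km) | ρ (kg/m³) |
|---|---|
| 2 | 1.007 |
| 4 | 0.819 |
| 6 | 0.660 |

D = 4.81×10^5 N

At 4 km, from the table: ρ = 0.819 kg/m³.
Convert speed: v = 907 km/h ÷ 3.6 = 251.9 m/s.
Dynamic pressure q = ½ρv² = ½ × 0.819 × 251.9² = 25990 Pa.
D = q·S·CD = 25990 × 178 × 0.104 = 4.81×10^5 N ≈ 481 kN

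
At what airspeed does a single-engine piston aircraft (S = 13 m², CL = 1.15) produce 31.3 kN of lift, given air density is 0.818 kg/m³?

L = ½ρv²S·CL ⇒ v = √(2L/(ρ·S·CL))
v = √(2 × 31300 / (0.818 × 13 × 1.15)) = √5119 = 71.5 m/s

v = 71.5 m/s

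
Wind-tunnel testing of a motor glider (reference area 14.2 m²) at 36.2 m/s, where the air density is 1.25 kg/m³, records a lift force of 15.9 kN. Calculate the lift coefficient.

CL = 1.37

From L = ½ρv²S·CL, rearranging gives CL = 2L/(ρv²S).
CL = 2 × 15900 / (1.25 × 36.2² × 14.2) = 1.37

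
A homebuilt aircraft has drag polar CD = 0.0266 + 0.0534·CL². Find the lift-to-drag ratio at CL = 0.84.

CD = 0.0266 + 0.0534 × 0.84² = 0.06428
L/D = CL/CD = 0.84 / 0.06428 = 13.1

L/D = 13.1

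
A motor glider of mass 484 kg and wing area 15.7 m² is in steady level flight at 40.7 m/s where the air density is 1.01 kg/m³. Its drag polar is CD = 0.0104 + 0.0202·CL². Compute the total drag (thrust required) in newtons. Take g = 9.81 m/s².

Weight W = mg = 484 × 9.81 = 4748 N; in level flight L = W.
Dynamic pressure q = 0.5 × 1.01 × 40.7² = 836.5 Pa.
CL = 2W/(ρv²S) = 2×4748/(1.01×40.7²×15.7) = 0.3615.
CD = 0.0104 + 0.0202 × 0.3615² = 0.01304.
D = q·S·CD = 836.5 × 15.7 × 0.01304 = 171.3 N

D = 171 N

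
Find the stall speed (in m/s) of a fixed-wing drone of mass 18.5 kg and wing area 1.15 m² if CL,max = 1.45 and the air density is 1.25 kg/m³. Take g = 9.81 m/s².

V_stall = 13.2 m/s

Stall occurs when L = W at CL,max. W = mg = 18.5 × 9.81 = 181.5 N.
V_stall = √(2W/(ρ·S·CL,max)) = √(2 × 181.5 / (1.25 × 1.15 × 1.45))
V_stall = √174.1 = 13.2 m/s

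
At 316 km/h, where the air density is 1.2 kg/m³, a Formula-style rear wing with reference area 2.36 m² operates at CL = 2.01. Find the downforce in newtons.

Convert speed: v = 316 km/h ÷ 3.6 = 87.78 m/s.
L = ½ρv²S·CL = ½ × 1.2 × 87.78² × 2.36 × 2.01 = 21900 N ≈ 21.9 kN

L = 21900 N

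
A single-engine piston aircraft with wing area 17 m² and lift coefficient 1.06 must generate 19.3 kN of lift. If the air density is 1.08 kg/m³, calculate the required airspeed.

v = 44.5 m/s

L = ½ρv²S·CL ⇒ v = √(2L/(ρ·S·CL))
v = √(2 × 19300 / (1.08 × 17 × 1.06)) = √1983 = 44.5 m/s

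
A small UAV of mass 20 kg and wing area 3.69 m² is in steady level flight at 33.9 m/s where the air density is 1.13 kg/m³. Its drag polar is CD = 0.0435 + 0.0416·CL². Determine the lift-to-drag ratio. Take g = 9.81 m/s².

L/D = 1.87

Weight W = mg = 20 × 9.81 = 196.2 N; in level flight L = W.
Dynamic pressure q = 0.5 × 1.13 × 33.9² = 649.3 Pa.
CL = 2W/(ρv²S) = 2×196.2/(1.13×33.9²×3.69) = 0.08189.
CD = 0.0435 + 0.0416 × 0.08189² = 0.04378.
L/D = CL/CD = 0.08189 / 0.04378 = 1.87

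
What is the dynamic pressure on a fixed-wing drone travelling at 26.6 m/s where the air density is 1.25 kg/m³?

q = ½ρv² = ½ × 1.25 × 26.6² = 442 Pa

q = 442 Pa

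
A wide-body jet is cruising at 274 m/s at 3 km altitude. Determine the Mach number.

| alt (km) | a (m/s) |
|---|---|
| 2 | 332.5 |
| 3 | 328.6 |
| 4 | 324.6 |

M = 0.834

At 3 km, from the table: a = 328.6 m/s.
M = v/a = 274 / 328.6 = 0.834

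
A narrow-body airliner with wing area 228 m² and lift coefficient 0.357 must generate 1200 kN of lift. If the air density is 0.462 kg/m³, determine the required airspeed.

L = ½ρv²S·CL ⇒ v = √(2L/(ρ·S·CL))
v = √(2 × 1.2×10^6 / (0.462 × 228 × 0.357)) = √63820 = 253 m/s

v = 253 m/s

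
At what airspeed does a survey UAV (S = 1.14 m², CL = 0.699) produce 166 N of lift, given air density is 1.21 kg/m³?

L = ½ρv²S·CL ⇒ v = √(2L/(ρ·S·CL))
v = √(2 × 166 / (1.21 × 1.14 × 0.699)) = √344.3 = 18.6 m/s

v = 18.6 m/s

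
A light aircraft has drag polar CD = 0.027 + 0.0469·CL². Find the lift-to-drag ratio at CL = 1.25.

L/D = 12.5

CD = 0.027 + 0.0469 × 1.25² = 0.1003
L/D = CL/CD = 1.25 / 0.1003 = 12.5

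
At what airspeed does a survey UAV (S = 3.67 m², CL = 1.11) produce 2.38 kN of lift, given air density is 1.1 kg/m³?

L = ½ρv²S·CL ⇒ v = √(2L/(ρ·S·CL))
v = √(2 × 2380 / (1.1 × 3.67 × 1.11)) = √1062 = 32.6 m/s

v = 32.6 m/s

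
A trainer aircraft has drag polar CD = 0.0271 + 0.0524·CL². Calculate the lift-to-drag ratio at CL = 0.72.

CD = 0.0271 + 0.0524 × 0.72² = 0.05426
L/D = CL/CD = 0.72 / 0.05426 = 13.3

L/D = 13.3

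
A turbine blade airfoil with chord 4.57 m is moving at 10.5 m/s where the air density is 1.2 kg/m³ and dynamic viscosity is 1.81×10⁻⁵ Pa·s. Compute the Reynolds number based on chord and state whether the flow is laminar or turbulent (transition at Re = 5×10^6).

Re = ρ·v·c/μ = 1.2 × 10.5 × 4.57 / (1.81×10⁻⁵) = 3.18×10^6
Since 3.18×10^6 < 5×10^6, the flow is laminar.

Re = 3.18×10^6 (laminar)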